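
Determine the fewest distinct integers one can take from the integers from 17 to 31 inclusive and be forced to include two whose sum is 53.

Group the elements by complementary pair {x, 53−x}: {22,31}, {23,30}, {24,29}, …, giving 5 two-element pairs and 5 integers whose partner 53−x falls outside [17,31].
By the pigeonhole principle, treating each of those 10 groups as a pigeonhole, one can pick one integer per group — 10 integers — with no two summing to 53.
The 11th integer lands in an occupied pair, forcing a sum of 53.

11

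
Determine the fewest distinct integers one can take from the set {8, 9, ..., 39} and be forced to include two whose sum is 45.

Group the elements by complementary pair {x, 45−x}: {8,37}, {9,36}, {10,35}, …, giving 15 two-element pairs and 2 integers whose partner 45−x falls outside [8,39].
By the pigeonhole principle, treating each of those 17 groups as a pigeonhole, one can pick one integer per group — 17 integers — with no two summing to 45.
The 18th integer lands in an occupied pair, forcing a sum of 45.

18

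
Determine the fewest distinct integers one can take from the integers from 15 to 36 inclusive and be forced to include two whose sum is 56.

A set avoiding the sum 56 can contain at most one of each pair {x, 56−x}, plus the 6 elements whose complement lies outside the range or equal to its own complement.
The integers 15, …, 28 (14 of them) are such a set: any two sum to at least 15+16 = 31 and at most 27+28 = 55 < 56.
Any 15th integer completes one of the 8 pairs, so 15 choices force a sum of 56.

15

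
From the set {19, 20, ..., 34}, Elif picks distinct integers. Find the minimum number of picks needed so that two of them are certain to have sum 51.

Two chosen integers sum to 51 exactly when both halves of some pair {x, 51−x} with 19 ≤ x ≤ 51−x ≤ 32 are chosen — 7 such pairs.
The remaining 2 elements (those with no distinct partner in range) can never complete a 51-sum, so the worst case takes all of them and one from each pair: 2 + 7 = 9.
The 10th integer has to be the second member of some pair, so 9 + 1 = 10.

10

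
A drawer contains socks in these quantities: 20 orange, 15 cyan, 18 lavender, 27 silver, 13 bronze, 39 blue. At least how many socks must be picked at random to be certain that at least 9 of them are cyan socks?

In the worst case for collecting cyan socks, every non-cyan sock comes out first.
There are 20 + 18 + 27 + 13 + 39 = 117 non-cyan socks altogether.
After those, each further sock must be cyan, so 117 + 9 = 126 draws guarantee 9 cyan socks.

126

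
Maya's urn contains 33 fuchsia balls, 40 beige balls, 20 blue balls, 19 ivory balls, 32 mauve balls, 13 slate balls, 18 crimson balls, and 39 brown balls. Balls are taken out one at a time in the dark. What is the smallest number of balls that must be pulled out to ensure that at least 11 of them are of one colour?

Pigeonhole: put each drawn ball into a box by colour. The largest draw with every box below 11 takes min(count, 10) from each colour.
Σ min(cᵢ, 10) = 10 + 10 + 10 + 10 + 10 + 10 + 10 + 10 = 80.
Draw number 80 + 1 = 81 must push one box to 11.

81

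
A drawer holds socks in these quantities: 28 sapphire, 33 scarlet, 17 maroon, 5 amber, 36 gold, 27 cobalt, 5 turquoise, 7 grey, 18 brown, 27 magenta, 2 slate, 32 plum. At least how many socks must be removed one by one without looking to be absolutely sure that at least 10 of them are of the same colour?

92

An adversary could hand out at most 9 socks per colour (4 colours run out sooner): 9 + 9 + 9 + 5 + 9 + 9 + 5 + 7 + 9 + 9 + 2 + 9 = 91 socks and still no colour has 10.
By the pigeonhole principle, one more sock lands in a colour already at 9, so 92 draws are enough and 91 are not.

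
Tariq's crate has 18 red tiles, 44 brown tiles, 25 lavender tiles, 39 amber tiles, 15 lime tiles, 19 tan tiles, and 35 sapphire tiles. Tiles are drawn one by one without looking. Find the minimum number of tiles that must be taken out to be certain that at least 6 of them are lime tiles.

186

In the worst case for collecting lime tiles, every non-lime tile comes out first.
There are 18 + 44 + 25 + 39 + 19 + 35 = 180 non-lime tiles altogether.
After those, each further tile must be lime, so 180 + 6 = 186 draws guarantee 6 lime tiles.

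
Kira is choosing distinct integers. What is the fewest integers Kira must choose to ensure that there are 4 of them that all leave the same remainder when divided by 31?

By the pigeonhole principle, the 31 residue classes mod 31 are the pigeonholes.
With 93 integers one could put 3 in each residue class and have no class reach 4.
The 94th integer pushes some class to 4, so 31·3 + 1 = 94.

94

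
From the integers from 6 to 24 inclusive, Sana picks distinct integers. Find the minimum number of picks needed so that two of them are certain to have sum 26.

13

A set avoiding the sum 26 can contain at most one of each pair {x, 26−x}, plus the 5 elements whose complement lies outside the range or equal to its own complement.
The integers 13, …, 24 (12 of them) are such a set: any two sum to at least 13+14 = 27 > 26.
Any 13th integer completes one of the 7 pairs, so 13 choices force a sum of 26.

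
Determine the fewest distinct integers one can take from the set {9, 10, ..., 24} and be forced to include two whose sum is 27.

12

A set avoiding the sum 27 can contain at most one of each pair {x, 27−x}, plus the 6 elements whose complement lies outside the range.
The integers 14, …, 24 (11 of them) are such a set: any two sum to at least 14+15 = 29 > 27.
By the pigeonhole principle, any 12th integer completes one of the 5 pairs, so 12 choices force a sum of 27.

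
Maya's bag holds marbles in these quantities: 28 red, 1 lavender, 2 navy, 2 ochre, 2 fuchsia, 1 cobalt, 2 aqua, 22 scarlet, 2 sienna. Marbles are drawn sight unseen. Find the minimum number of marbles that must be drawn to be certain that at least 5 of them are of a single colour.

21

Put each drawn marble into a box by colour. The largest draw with every box below 5 takes min(count, 4) from each colour; colours with fewer than 4 contribute all they have.
Σ min(cᵢ, 4) = 4 + 1 + 2 + 2 + 2 + 1 + 2 + 4 + 2 = 20.
Draw number 20 + 1 = 21 must push one box to 5.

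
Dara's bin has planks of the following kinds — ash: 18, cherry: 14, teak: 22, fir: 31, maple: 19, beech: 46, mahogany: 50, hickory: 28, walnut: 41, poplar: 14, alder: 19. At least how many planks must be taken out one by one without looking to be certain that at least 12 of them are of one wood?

The 11 woods are the holes; the planks drawn are the pigeons.
To avoid 12 of any one wood, the worst case takes at most 11 of each wood.
That gives 11 + 11 + 11 + 11 + 11 + 11 + 11 + 11 + 11 + 11 + 11 = 121 planks with no wood reaching 12.
The next plank forces some wood to 12, so 121 + 1 = 122.

122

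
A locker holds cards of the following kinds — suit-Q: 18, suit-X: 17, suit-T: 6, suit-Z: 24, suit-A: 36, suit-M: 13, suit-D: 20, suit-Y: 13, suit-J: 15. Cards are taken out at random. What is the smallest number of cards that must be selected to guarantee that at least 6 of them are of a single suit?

The 9 suits are the holes; the cards drawn are the pigeons.
To avoid 6 of any one suit, the worst case takes at most 5 of each suit.
That gives 5 + 5 + 5 + 5 + 5 + 5 + 5 + 5 + 5 = 45 cards with no suit reaching 6.
The next card forces some suit to 6, so 45 + 1 = 46.

46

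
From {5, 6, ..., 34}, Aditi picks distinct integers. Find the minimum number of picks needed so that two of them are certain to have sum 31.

Group the elements by complementary pair {x, 31−x}: {5,26}, {6,25}, {7,24}, …, giving 11 two-element pairs and 8 integers whose partner 31−x falls outside [5,34].
By pigeonhole, treating each of those 19 groups as a pigeonhole, one can pick one integer per group — 19 integers — with no two summing to 31.
The 20th integer lands in an occupied pair, forcing a sum of 31.

20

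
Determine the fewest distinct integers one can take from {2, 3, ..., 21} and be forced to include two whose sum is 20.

13

Two chosen integers sum to 20 exactly when both halves of some pair {x, 20−x} with 2 ≤ x ≤ 20−x ≤ 18 are chosen — 8 such pairs.
The remaining 4 elements (those with no distinct partner in range) can never complete a 20-sum, so the worst case takes all of them and one from each pair: 4 + 8 = 12.
The 13th integer has to be the second member of some pair, so 12 + 1 = 13.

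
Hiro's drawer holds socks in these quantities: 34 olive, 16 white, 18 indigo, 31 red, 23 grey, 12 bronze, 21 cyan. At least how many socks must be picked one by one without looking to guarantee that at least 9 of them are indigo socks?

In the worst case for collecting indigo socks, every non-indigo sock comes out first.
There are 34 + 16 + 31 + 23 + 12 + 21 = 137 non-indigo socks altogether.
After those, each further sock must be indigo, so 137 + 9 = 146 draws guarantee 9 indigo socks.

146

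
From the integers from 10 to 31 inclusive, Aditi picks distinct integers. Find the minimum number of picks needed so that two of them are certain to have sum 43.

13

A set avoiding the sum 43 can contain at most one of each pair {x, 43−x}, plus the 2 elements whose complement lies outside the range.
The integers 10, …, 21 (12 of them) are such a set: any two sum to at least 10+11 = 21 and at most 20+21 = 41 < 43.
By pigeonhole, any 13th integer completes one of the 10 pairs, so 13 choices force a sum of 43.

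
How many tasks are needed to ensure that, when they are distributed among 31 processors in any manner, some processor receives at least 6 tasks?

With 155 tasks one could put exactly 5 in each of the 31 processors, and no processor would reach 6.
By the pigeonhole principle, one more task must land in a processor that already has 5, giving it 6.
So 31 × 5 + 1 = 156 tasks are required.

156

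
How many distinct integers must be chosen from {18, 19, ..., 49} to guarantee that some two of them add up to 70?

19

Group the elements by complementary pair {x, 70−x}: {21,49}, {22,48}, {23,47}, …, giving 14 two-element pairs, the single value 35 (it cannot pair with itself since the integers are distinct), and 3 integers whose partner 70−x falls outside [18,49].
Treating each of those 18 groups as a pigeonhole, one can pick one integer per group — 18 integers — with no two summing to 70.
The 19th integer lands in an occupied pair, forcing a sum of 70.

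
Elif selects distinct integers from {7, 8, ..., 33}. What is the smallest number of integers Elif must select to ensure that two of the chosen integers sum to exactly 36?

17

A set avoiding the sum 36 can contain at most one of each pair {x, 36−x}, plus the 5 elements whose complement lies outside the range or equal to its own complement.
The integers 18, …, 33 (16 of them) are such a set: any two sum to at least 18+19 = 37 > 36.
Any 17th integer completes one of the 11 pairs, so 17 choices force a sum of 36.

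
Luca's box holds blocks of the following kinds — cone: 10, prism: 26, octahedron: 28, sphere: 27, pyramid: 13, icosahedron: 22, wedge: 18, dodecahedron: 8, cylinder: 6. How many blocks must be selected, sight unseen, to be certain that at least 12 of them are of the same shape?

An adversary could hand out at most 11 blocks per shape (cone, dodecahedron, cylinder run out sooner): 10 + 11 + 11 + 11 + 11 + 11 + 11 + 8 + 6 = 90 blocks and still no shape has 12.
Pigeonhole: one more block lands in a shape already at 11, so 91 draws are enough and 90 are not.

91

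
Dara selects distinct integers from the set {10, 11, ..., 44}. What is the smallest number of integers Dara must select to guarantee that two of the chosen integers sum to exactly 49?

21

A set avoiding the sum 49 can contain at most one of each pair {x, 49−x}, plus the 5 elements whose complement lies outside the range.
The integers 25, …, 44 (20 of them) are such a set: any two sum to at least 25+26 = 51 > 49.
Any 21st integer completes one of the 15 pairs, so 21 choices force a sum of 49.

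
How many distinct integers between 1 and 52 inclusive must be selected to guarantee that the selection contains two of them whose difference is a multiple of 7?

Integers whose pairwise differences are multiples of 7 are exactly those sharing a remainder mod 7. By the pigeonhole principle, the 7 residue classes mod 7 are the pigeonholes.
With 7 integers one could put 1 in each residue class and have no class reach 2.
The 8th integer pushes some class to 2, so 7·1 + 1 = 8.

8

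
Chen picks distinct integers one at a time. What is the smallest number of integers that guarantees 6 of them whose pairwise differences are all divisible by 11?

Integers whose pairwise differences are multiples of 11 are exactly those sharing a remainder mod 11. By the pigeonhole principle, the 11 residue classes mod 11 are the pigeonholes.
With 55 integers one could put 5 in each residue class and have no class reach 6.
The 56th integer pushes some class to 6, so 11·5 + 1 = 56.

56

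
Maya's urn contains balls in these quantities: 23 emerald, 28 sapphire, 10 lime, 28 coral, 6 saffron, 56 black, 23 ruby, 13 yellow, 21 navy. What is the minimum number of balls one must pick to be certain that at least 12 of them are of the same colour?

Put each drawn ball into a box by colour. The largest draw with every box below 12 takes min(count, 11) from each colour; colours with fewer than 11 contribute all they have.
Σ min(cᵢ, 11) = 11 + 11 + 10 + 11 + 6 + 11 + 11 + 11 + 11 = 93.
Draw number 93 + 1 = 94 must push one box to 12.

94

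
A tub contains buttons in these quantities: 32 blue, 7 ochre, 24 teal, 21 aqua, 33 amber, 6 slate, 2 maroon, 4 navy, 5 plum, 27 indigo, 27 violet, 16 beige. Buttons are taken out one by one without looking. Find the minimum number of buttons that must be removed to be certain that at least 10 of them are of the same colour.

Put each drawn button into a box by colour. The largest draw with every box below 10 takes min(count, 9) from each colour; colours with fewer than 9 contribute all they have.
Σ min(cᵢ, 9) = 9 + 7 + 9 + 9 + 9 + 6 + 2 + 4 + 5 + 9 + 9 + 9 = 87.
Draw number 87 + 1 = 88 must push one box to 10.

88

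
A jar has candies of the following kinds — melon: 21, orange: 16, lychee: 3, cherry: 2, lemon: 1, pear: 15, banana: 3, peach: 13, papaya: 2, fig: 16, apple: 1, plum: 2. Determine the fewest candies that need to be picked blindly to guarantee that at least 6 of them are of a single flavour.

40

An adversary could hand out at most 5 candies per flavour (7 flavours run out sooner): 5 + 5 + 3 + 2 + 1 + 5 + 3 + 5 + 2 + 5 + 1 + 2 = 39 candies and still no flavour has 6.
By the pigeonhole principle, one more candy lands in a flavour already at 5, so 40 draws are enough and 39 are not.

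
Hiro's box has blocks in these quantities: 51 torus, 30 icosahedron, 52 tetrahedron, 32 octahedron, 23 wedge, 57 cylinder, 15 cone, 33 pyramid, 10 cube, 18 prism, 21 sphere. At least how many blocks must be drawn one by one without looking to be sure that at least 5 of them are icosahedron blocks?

In the worst case for collecting icosahedron blocks, every non-icosahedron block comes out first.
There are 51 + 52 + 32 + 23 + 57 + 15 + 33 + 10 + 18 + 21 = 312 non-icosahedron blocks altogether.
After those, each further block must be icosahedron, so 312 + 5 = 317 draws guarantee 5 icosahedron blocks.

317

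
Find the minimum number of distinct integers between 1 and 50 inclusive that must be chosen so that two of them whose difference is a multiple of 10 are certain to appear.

11

Integers whose pairwise differences are multiples of 10 are exactly those sharing a remainder mod 10. The 10 residue classes mod 10 are the pigeonholes.
With 10 integers one could put 1 in each residue class and have no class reach 2.
The 11th integer pushes some class to 2, so 10·1 + 1 = 11.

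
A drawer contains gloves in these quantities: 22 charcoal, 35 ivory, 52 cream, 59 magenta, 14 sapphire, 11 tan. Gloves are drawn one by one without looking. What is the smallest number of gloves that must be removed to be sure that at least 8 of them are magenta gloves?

In the worst case for collecting magenta gloves, every non-magenta glove comes out first.
There are 22 + 35 + 52 + 14 + 11 = 134 non-magenta gloves altogether.
After those, each further glove must be magenta, so 134 + 8 = 142 draws guarantee 8 magenta gloves.

142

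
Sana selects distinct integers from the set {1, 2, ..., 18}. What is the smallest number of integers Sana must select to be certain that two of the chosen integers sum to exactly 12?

14

A set avoiding the sum 12 can contain at most one of each pair {x, 12−x}, plus the 8 elements whose complement lies outside the range or equal to its own complement.
The integers 6, …, 18 (13 of them) are such a set: any two sum to at least 6+7 = 13 > 12.
By the pigeonhole principle, any 14th integer completes one of the 5 pairs, so 14 choices force a sum of 12.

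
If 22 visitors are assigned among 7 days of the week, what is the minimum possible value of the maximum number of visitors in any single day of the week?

4

By the pigeonhole principle, the 7 days of the week are the holes and the 22 visitors are the pigeons.
If every day of the week held at most 3 visitors, the total would be at most 7 × 3 = 21, which is less than 22.
So some day of the week holds at least ⌈22/7⌉ = 4 visitors.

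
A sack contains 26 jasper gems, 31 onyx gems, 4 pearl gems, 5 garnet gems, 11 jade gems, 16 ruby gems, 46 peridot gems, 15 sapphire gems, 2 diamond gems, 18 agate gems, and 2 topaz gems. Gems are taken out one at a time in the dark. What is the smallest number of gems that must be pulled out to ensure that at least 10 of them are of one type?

77

By pigeonhole, the 11 types are the holes; the gems drawn are the pigeons.
To avoid 10 of any one type, the worst case takes at most 9 of each type, or every gem of a type that has fewer than 9.
That gives 9 + 9 + 4 + 5 + 9 + 9 + 9 + 9 + 2 + 9 + 2 = 76 gems with no type reaching 10.
The next gem forces some type to 10, so 76 + 1 = 77.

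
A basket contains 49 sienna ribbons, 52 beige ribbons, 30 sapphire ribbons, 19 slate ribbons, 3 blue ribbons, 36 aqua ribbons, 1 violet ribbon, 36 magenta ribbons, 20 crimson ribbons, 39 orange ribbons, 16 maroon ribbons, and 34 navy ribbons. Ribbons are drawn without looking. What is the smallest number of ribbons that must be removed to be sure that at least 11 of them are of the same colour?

105

By the pigeonhole principle, put each drawn ribbon into a box by colour. The largest draw with every box below 11 takes min(count, 10) from each colour; colours with fewer than 10 contribute all they have.
Σ min(cᵢ, 10) = 10 + 10 + 10 + 10 + 3 + 10 + 1 + 10 + 10 + 10 + 10 + 10 = 104.
Draw number 104 + 1 = 105 must push one box to 11.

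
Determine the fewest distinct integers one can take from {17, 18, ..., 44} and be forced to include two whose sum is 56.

18

Two chosen integers sum to 56 exactly when both halves of some pair {x, 56−x} with 17 ≤ x ≤ 56−x ≤ 39 are chosen — 11 such pairs.
The remaining 6 elements (those with no distinct partner in range) can never complete a 56-sum, so the worst case takes all of them and one from each pair: 6 + 11 = 17.
By the pigeonhole principle, the 18th integer has to be the second member of some pair, so 17 + 1 = 18.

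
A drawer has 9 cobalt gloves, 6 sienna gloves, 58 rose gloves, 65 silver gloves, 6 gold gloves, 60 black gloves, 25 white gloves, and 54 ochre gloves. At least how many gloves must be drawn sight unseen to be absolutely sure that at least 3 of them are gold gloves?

280

In the worst case for collecting gold gloves, every non-gold glove comes out first.
There are 9 + 6 + 58 + 65 + 60 + 25 + 54 = 277 non-gold gloves altogether.
After those, each further glove must be gold, so 277 + 3 = 280 draws guarantee 3 gold gloves.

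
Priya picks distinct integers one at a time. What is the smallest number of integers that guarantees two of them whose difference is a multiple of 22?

23

Integers whose pairwise differences are multiples of 22 are exactly those sharing a remainder mod 22. By pigeonhole, the 22 residue classes mod 22 are the pigeonholes.
With 22 integers one could put 1 in each residue class and have no class reach 2.
The 23rd integer pushes some class to 2, so 22·1 + 1 = 23.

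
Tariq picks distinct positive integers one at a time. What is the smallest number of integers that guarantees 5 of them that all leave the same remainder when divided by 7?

Pigeonhole: the 7 residue classes mod 7 are the pigeonholes.
With 28 integers one could put 4 in each residue class and have no class reach 5.
The 29th integer pushes some class to 5, so 7·4 + 1 = 29.

29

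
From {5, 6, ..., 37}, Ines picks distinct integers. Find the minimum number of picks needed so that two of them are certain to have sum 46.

Two chosen integers sum to 46 exactly when both halves of some pair {x, 46−x} with 9 ≤ x ≤ 46−x ≤ 37 are chosen — 14 such pairs.
The remaining 5 elements (those with no distinct partner in range) can never complete a 46-sum, so the worst case takes all of them and one from each pair: 5 + 14 = 19.
The 20th integer has to be the second member of some pair, so 19 + 1 = 20.

20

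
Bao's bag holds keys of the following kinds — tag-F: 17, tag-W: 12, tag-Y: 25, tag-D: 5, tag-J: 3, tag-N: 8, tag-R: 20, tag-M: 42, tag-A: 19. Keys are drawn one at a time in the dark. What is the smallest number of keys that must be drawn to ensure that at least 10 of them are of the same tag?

Put each drawn key into a box by tag. The largest draw with every box below 10 takes min(count, 9) from each tag; tags with fewer than 9 contribute all they have.
Σ min(cᵢ, 9) = 9 + 9 + 9 + 5 + 3 + 8 + 9 + 9 + 9 = 70.
Draw number 70 + 1 = 71 must push one box to 10.

71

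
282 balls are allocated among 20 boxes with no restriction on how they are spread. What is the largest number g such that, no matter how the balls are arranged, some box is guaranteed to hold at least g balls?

15

By pigeonhole, the 20 boxes are the holes and the 282 balls are the pigeons.
If every box held at most 14 balls, the total would be at most 20 × 14 = 280, which is less than 282.
So some box holds at least ⌈282/20⌉ = 15 balls.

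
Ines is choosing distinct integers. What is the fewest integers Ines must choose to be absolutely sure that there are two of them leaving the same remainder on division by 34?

35

Pigeonhole: the 34 residue classes mod 34 are the pigeonholes.
With 34 integers one could put 1 in each residue class and have no class reach 2.
The 35th integer pushes some class to 2, so 34·1 + 1 = 35.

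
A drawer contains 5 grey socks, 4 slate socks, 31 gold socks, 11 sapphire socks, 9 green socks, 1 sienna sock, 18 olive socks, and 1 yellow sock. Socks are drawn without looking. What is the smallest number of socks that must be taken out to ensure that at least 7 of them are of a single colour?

36

Put each drawn sock into a box by colour. The largest draw with every box below 7 takes min(count, 6) from each colour; colours with fewer than 6 contribute all they have.
Σ min(cᵢ, 6) = 5 + 4 + 6 + 6 + 6 + 1 + 6 + 1 = 35.
Draw number 35 + 1 = 36 must push one box to 7.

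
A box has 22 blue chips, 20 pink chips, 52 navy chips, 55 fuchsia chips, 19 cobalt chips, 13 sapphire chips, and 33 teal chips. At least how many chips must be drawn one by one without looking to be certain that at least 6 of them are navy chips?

In the worst case for collecting navy chips, every non-navy chip comes out first.
There are 22 + 20 + 55 + 19 + 13 + 33 = 162 non-navy chips altogether.
After those, each further chip must be navy, so 162 + 6 = 168 draws guarantee 6 navy chips.

168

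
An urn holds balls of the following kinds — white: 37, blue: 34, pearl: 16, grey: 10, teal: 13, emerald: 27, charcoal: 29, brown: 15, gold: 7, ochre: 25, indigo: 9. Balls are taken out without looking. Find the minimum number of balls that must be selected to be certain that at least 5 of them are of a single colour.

An adversary could hand out at most 4 balls per colour: 4 + 4 + 4 + 4 + 4 + 4 + 4 + 4 + 4 + 4 + 4 = 44 balls and still no colour has 5.
By the pigeonhole principle, one more ball lands in a colour already at 4, so 45 draws are enough and 44 are not.

45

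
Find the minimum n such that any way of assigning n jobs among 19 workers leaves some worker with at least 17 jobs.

305

With 304 jobs one could put exactly 16 in each of the 19 workers, and no worker would reach 17.
One more job must land in a worker that already has 16, giving it 17.
So 19 × 16 + 1 = 305 jobs are required.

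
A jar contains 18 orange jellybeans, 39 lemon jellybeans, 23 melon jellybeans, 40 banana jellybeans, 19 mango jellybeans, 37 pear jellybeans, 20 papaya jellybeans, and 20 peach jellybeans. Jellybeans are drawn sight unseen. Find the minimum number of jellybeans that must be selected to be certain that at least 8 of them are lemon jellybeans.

185

In the worst case for collecting lemon jellybeans, every non-lemon jellybean comes out first.
There are 18 + 23 + 40 + 19 + 37 + 20 + 20 = 177 non-lemon jellybeans altogether.
After those, each further jellybean must be lemon, so 177 + 8 = 185 draws guarantee 8 lemon jellybeans.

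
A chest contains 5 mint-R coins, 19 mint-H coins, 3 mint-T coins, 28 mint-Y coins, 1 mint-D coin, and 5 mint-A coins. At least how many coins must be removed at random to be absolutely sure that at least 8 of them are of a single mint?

By the pigeonhole principle, the 6 mints are the holes; the coins drawn are the pigeons.
To avoid 8 of any one mint, the worst case takes at most 7 of each mint, or every coin of a mint that has fewer than 7.
That gives 5 + 7 + 3 + 7 + 1 + 5 = 28 coins with no mint reaching 8.
The next coin forces some mint to 8, so 28 + 1 = 29.

29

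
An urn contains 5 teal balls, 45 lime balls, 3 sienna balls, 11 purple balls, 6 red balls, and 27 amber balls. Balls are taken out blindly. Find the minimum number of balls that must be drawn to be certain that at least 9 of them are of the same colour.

39

By the pigeonhole principle, the 6 colours are the holes; the balls drawn are the pigeons.
To avoid 9 of any one colour, the worst case takes at most 8 of each colour, or every ball of a colour that has fewer than 8.
That gives 5 + 8 + 3 + 8 + 6 + 8 = 38 balls with no colour reaching 9.
The next ball forces some colour to 9, so 38 + 1 = 39.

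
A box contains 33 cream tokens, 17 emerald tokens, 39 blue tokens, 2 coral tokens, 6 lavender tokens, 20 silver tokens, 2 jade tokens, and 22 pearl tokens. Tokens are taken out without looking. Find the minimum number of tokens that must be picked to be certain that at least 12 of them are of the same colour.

66

An adversary could hand out at most 11 tokens per colour (coral, lavender, jade run out sooner): 11 + 11 + 11 + 2 + 6 + 11 + 2 + 11 = 65 tokens and still no colour has 12.
One more token lands in a colour already at 11, so 66 draws are enough and 65 are not.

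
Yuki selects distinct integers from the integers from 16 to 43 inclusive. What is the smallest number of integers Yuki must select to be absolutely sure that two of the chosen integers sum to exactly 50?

Group the elements by complementary pair {x, 50−x}: {16,34}, {17,33}, {18,32}, …, giving 9 two-element pairs, the single value 25 (it cannot pair with itself since the integers are distinct), and 9 integers whose partner 50−x falls outside [16,43].
By pigeonhole, treating each of those 19 groups as a pigeonhole, one can pick one integer per group — 19 integers — with no two summing to 50.
The 20th integer lands in an occupied pair, forcing a sum of 50.

20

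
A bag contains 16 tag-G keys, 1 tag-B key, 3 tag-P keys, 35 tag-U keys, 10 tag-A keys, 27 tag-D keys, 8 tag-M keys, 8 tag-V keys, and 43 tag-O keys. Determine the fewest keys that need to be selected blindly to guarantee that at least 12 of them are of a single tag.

75

The 9 tags are the holes; the keys drawn are the pigeons.
To avoid 12 of any one tag, the worst case takes at most 11 of each tag, or every key of a tag that has fewer than 11.
That gives 11 + 1 + 3 + 11 + 10 + 11 + 8 + 8 + 11 = 74 keys with no tag reaching 12.
The next key forces some tag to 12, so 74 + 1 = 75.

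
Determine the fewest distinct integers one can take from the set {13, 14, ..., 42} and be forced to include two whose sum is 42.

Group the elements by complementary pair {x, 42−x}: {13,29}, {14,28}, {15,27}, …, giving 8 two-element pairs, the single value 21 (it cannot pair with itself since the integers are distinct), and 13 integers whose partner 42−x falls outside [13,42].
Pigeonhole: treating each of those 22 groups as a pigeonhole, one can pick one integer per group — 22 integers — with no two summing to 42.
The 23rd integer lands in an occupied pair, forcing a sum of 42.

23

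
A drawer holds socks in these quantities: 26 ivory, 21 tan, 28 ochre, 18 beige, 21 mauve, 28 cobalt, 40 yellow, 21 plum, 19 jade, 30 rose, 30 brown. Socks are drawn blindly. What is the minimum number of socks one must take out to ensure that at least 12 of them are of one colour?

The 11 colours are the holes; the socks drawn are the pigeons.
To avoid 12 of any one colour, the worst case takes at most 11 of each colour.
That gives 11 + 11 + 11 + 11 + 11 + 11 + 11 + 11 + 11 + 11 + 11 = 121 socks with no colour reaching 12.
The next sock forces some colour to 12, so 121 + 1 = 122.

122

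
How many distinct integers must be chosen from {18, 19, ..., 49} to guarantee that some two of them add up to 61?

Two chosen integers sum to 61 exactly when both halves of some pair {x, 61−x} with 18 ≤ x ≤ 61−x ≤ 43 are chosen — 13 such pairs.
The remaining 6 elements (those with no distinct partner in range) can never complete a 61-sum, so the worst case takes all of them and one from each pair: 6 + 13 = 19.
Pigeonhole: the 20th integer has to be the second member of some pair, so 19 + 1 = 20.

20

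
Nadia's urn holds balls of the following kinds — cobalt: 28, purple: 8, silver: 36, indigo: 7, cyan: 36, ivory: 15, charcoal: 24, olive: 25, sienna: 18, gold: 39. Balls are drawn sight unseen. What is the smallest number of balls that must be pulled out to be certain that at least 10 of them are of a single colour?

Put each drawn ball into a box by colour. The largest draw with every box below 10 takes min(count, 9) from each colour; colours with fewer than 9 contribute all they have.
Σ min(cᵢ, 9) = 9 + 8 + 9 + 7 + 9 + 9 + 9 + 9 + 9 + 9 = 87.
Draw number 87 + 1 = 88 must push one box to 10.

88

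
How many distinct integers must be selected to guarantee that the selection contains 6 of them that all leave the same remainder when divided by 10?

51

By the pigeonhole principle, the 10 residue classes mod 10 are the pigeonholes.
With 50 integers one could put 5 in each residue class and have no class reach 6.
The 51st integer pushes some class to 6, so 10·5 + 1 = 51.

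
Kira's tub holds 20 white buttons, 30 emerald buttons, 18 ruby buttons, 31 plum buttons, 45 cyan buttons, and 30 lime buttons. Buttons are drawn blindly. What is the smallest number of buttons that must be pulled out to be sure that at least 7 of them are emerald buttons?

In the worst case for collecting emerald buttons, every non-emerald button comes out first.
There are 20 + 18 + 31 + 45 + 30 = 144 non-emerald buttons altogether.
After those, each further button must be emerald, so 144 + 7 = 151 draws guarantee 7 emerald buttons.

151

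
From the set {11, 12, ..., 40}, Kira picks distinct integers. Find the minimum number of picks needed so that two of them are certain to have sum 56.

Group the elements by complementary pair {x, 56−x}: {16,40}, {17,39}, {18,38}, …, giving 12 two-element pairs, the single value 28 (it cannot pair with itself since the integers are distinct), and 5 integers whose partner 56−x falls outside [11,40].
Pigeonhole: treating each of those 18 groups as a pigeonhole, one can pick one integer per group — 18 integers — with no two summing to 56.
The 19th integer lands in an occupied pair, forcing a sum of 56.

19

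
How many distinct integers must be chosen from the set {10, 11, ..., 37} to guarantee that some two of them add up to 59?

21

Two chosen integers sum to 59 exactly when both halves of some pair {x, 59−x} with 22 ≤ x ≤ 59−x ≤ 37 are chosen — 8 such pairs.
The remaining 12 elements (those with no distinct partner in range) can never complete a 59-sum, so the worst case takes all of them and one from each pair: 12 + 8 = 20.
By the pigeonhole principle, the 21st integer has to be the second member of some pair, so 20 + 1 = 21.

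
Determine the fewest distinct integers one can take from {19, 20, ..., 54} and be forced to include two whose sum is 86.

Group the elements by complementary pair {x, 86−x}: {32,54}, {33,53}, {34,52}, …, giving 11 two-element pairs; the single value 43 (it cannot pair with itself since the integers are distinct); and 13 integers whose partner 86−x falls outside [19,54].
Treating each of those 25 groups as a pigeonhole, one can pick one integer per group — 25 integers — with no two summing to 86.
The 26th integer lands in an occupied pair, forcing a sum of 86.

26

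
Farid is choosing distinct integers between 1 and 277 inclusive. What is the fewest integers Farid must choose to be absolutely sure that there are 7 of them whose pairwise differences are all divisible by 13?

Integers whose pairwise differences are multiples of 13 are exactly those sharing a remainder mod 13. The 13 residue classes mod 13 are the pigeonholes.
With 78 integers one could put 6 in each residue class and have no class reach 7.
The 79th integer pushes some class to 7, so 13·6 + 1 = 79.

79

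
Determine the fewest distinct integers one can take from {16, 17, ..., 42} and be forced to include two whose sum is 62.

17

A set avoiding the sum 62 can contain at most one of each pair {x, 62−x}, plus the 5 elements whose complement lies outside the range or equal to its own complement.
The integers 16, …, 31 (16 of them) are such a set: any two sum to at least 16+17 = 33 and at most 30+31 = 61 < 62.
Any 17th integer completes one of the 11 pairs, so 17 choices force a sum of 62.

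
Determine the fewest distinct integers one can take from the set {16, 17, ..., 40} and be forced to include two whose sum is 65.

18

Two chosen integers sum to 65 exactly when both halves of some pair {x, 65−x} with 25 ≤ x ≤ 65−x ≤ 40 are chosen — 8 such pairs.
The remaining 9 elements (those with no distinct partner in range) can never complete a 65-sum, so the worst case takes all of them and one from each pair: 9 + 8 = 17.
Pigeonhole: the 18th integer has to be the second member of some pair, so 17 + 1 = 18.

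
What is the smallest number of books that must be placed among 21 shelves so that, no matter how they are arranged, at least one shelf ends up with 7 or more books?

127

With 126 books one could put exactly 6 in each of the 21 shelves, and no shelf would reach 7.
One more book must land in a shelf that already has 6, giving it 7.
So 21 × 6 + 1 = 127 books are required.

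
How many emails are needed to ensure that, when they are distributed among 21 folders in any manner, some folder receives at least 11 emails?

With 210 emails one could put exactly 10 in each of the 21 folders, and no folder would reach 11.
By pigeonhole, one more email must land in a folder that already has 10, giving it 11.
So 21 × 10 + 1 = 211 emails are required.

211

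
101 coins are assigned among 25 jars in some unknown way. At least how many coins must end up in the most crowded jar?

By pigeonhole, the 25 jars are the holes and the 101 coins are the pigeons.
If every jar held at most 4 coins, the total would be at most 25 × 4 = 100, which is less than 101.
So some jar holds at least ⌈101/25⌉ = 5 coins.

5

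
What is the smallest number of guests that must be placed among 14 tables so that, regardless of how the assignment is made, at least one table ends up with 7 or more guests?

85

With 84 guests one could put exactly 6 in each of the 14 tables, and no table would reach 7.
By the pigeonhole principle, one more guest must land in a table that already has 6, giving it 7.
So 14 × 6 + 1 = 85 guests are required.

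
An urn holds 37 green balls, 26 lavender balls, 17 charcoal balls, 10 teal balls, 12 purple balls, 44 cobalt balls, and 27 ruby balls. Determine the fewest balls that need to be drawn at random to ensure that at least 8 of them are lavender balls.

155

In the worst case for collecting lavender balls, every non-lavender ball comes out first.
There are 37 + 17 + 10 + 12 + 44 + 27 = 147 non-lavender balls altogether.
After those, each further ball must be lavender, so 147 + 8 = 155 draws guarantee 8 lavender balls.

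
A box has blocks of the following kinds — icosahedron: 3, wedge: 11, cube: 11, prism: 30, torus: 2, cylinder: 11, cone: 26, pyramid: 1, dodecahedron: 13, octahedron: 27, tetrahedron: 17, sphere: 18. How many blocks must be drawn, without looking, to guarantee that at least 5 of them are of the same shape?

43

By pigeonhole, the 12 shapes are the holes; the blocks drawn are the pigeons.
To avoid 5 of any one shape, the worst case takes at most 4 of each shape, or every block of a shape that has fewer than 4.
That gives 3 + 4 + 4 + 4 + 2 + 4 + 4 + 1 + 4 + 4 + 4 + 4 = 42 blocks with no shape reaching 5.
The next block forces some shape to 5, so 42 + 1 = 43.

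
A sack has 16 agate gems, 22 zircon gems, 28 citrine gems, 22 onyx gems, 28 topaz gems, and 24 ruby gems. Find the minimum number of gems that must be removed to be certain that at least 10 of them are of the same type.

55

The 6 types are the holes; the gems drawn are the pigeons.
To avoid 10 of any one type, the worst case takes at most 9 of each type.
That gives 9 + 9 + 9 + 9 + 9 + 9 = 54 gems with no type reaching 10.
The next gem forces some type to 10, so 54 + 1 = 55.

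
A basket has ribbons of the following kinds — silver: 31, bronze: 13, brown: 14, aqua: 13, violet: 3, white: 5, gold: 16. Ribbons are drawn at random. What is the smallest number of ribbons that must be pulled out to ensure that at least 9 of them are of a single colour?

By the pigeonhole principle, the 7 colours are the holes; the ribbons drawn are the pigeons.
To avoid 9 of any one colour, the worst case takes at most 8 of each colour, or every ribbon of a colour that has fewer than 8.
That gives 8 + 8 + 8 + 8 + 3 + 5 + 8 = 48 ribbons with no colour reaching 9.
The next ribbon forces some colour to 9, so 48 + 1 = 49.

49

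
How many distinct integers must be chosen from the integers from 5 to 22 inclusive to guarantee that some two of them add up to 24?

Two chosen integers sum to 24 exactly when both halves of some pair {x, 24−x} with 5 ≤ x ≤ 24−x ≤ 19 are chosen — 7 such pairs.
The remaining 4 elements (those with no distinct partner in range) can never complete a 24-sum, so the worst case takes all of them and one from each pair: 4 + 7 = 11.
By the pigeonhole principle, the 12th integer has to be the second member of some pair, so 11 + 1 = 12.

12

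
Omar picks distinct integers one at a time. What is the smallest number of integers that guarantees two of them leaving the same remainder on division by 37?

38

By the pigeonhole principle, the 37 residue classes mod 37 are the pigeonholes.
With 37 integers one could put 1 in each residue class and have no class reach 2.
The 38th integer pushes some class to 2, so 37·1 + 1 = 38.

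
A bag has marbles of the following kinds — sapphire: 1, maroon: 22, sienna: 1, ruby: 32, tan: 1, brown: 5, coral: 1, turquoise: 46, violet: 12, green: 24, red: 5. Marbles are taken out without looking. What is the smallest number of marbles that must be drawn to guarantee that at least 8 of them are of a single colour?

The 11 colours are the holes; the marbles drawn are the pigeons.
To avoid 8 of any one colour, the worst case takes at most 7 of each colour, or every marble of a colour that has fewer than 7.
That gives 1 + 7 + 1 + 7 + 1 + 5 + 1 + 7 + 7 + 7 + 5 = 49 marbles with no colour reaching 8.
The next marble forces some colour to 8, so 49 + 1 = 50.

50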